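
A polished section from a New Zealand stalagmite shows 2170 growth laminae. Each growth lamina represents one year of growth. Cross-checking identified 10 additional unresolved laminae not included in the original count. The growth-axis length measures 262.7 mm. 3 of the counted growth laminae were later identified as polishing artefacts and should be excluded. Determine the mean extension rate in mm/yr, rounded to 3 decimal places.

After corrections the count is 2170 − 3 + 10 = 2177 growth laminae.
262.7 mm over 2177 years gives 262.7 / 2177 ≈ 0.121 mm/yr.

0.121 mm/yr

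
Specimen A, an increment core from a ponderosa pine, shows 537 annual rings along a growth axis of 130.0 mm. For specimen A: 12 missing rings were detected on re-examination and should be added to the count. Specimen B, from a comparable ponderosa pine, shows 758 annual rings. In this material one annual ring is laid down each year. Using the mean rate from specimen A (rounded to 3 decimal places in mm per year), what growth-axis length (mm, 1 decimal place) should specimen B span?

Specimen A: adjusted count: 537 + 12 = 549 annual rings.
A: Extension rate ≈ 130.0 / 549 = 0.237 mm/yr.
B's length ≈ 0.237 × 758 = 179.6 mm.

179.6 mm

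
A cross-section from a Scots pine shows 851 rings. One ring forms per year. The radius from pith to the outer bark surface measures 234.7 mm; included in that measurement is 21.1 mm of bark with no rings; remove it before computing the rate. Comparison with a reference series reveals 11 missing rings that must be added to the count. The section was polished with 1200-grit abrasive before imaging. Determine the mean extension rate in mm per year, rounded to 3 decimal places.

0.248 mm per year

True ring count = 851 + 11 = 862.
The growth record spans 234.7 − 21.1 = 213.6 mm.
Extension rate ≈ 213.6 / 862 = 0.248 mm per year.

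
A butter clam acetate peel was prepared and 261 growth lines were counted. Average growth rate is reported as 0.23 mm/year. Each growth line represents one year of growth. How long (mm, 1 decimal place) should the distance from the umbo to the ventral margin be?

60.0 mm

The record spans 261 years at 0.23 mm per year.
Predicted length = 0.23 mm/year × 261 years = 60.0 mm.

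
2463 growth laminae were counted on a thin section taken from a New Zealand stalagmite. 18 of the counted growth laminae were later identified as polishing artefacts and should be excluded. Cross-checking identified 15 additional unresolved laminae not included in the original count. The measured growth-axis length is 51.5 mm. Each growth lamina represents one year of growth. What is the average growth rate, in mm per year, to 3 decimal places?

0.021 mm per year

True growth lamina count = 2463 − 18 + 15 = 2460.
Mean rate = 51.5 mm / 2460 years ≈ 0.021 mm per year.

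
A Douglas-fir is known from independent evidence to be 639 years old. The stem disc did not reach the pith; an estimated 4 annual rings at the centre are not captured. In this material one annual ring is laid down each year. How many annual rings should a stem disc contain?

Expected annual rings over 639 years: 639.
Subtracting the 4 annual rings not captured gives 639 − 4 = 635 annual rings in the record.

635 annual rings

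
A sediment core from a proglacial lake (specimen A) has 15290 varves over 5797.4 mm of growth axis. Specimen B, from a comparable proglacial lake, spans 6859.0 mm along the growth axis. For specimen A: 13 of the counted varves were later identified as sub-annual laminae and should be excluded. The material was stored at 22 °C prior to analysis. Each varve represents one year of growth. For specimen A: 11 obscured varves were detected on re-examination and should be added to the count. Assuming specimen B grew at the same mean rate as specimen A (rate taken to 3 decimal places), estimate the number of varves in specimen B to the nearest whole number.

Specimen A: after corrections the count is 15290 − 13 + 11 = 15288 varves.
A: Mean rate = 5797.4 mm / 15288 years ≈ 0.379 mm per year.
B spans 6859.0 / 0.379 = 18097.63 years ≈ 18098 varves.

18098 varves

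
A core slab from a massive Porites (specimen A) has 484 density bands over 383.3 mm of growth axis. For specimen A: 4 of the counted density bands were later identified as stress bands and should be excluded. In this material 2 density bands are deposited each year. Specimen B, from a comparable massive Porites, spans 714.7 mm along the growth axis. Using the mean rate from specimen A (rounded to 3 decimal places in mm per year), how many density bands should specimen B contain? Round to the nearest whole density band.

Specimen A: after corrections the count is 484 − 4 = 480 density bands.
Specimen A: 480 density bands at 2 per year is 480 / 2 = 240 years.
A: Mean rate = 383.3 mm / 240 years ≈ 1.597 mm/yr.
For B, 714.7 / 1.597 = 447.53 years; at 2 density bands per year that is 447.53 × 2 ≈ 895 density bands.

895 density bands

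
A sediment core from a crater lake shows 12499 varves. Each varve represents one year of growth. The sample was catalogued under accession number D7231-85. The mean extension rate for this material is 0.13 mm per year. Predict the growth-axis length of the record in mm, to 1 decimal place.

1624.9 mm

12499 years of growth are recorded.
12499 years at 0.13 mm/year gives 0.13 × 12499 = 1624.9 mm.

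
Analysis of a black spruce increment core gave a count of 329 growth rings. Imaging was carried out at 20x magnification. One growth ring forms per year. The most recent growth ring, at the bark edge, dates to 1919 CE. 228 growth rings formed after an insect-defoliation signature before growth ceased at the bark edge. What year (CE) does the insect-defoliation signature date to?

1691 CE

228 growth rings formed after the insect-defoliation signature.
Counting back 228 years from 1919 CE places the insect-defoliation signature in 1919 − 228 = 1691 CE.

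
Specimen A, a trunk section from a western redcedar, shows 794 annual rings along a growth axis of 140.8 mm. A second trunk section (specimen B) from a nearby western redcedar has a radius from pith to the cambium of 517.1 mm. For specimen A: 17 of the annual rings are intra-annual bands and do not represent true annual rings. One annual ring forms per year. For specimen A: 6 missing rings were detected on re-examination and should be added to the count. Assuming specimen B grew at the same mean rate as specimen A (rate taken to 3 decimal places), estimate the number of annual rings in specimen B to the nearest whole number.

2873 annual rings

Specimen A: after corrections the count is 794 − 17 + 6 = 783 annual rings.
A: Extension rate ≈ 140.8 / 783 = 0.180 mm per year.
B spans 517.1 / 0.180 = 2872.78 years ≈ 2873 annual rings.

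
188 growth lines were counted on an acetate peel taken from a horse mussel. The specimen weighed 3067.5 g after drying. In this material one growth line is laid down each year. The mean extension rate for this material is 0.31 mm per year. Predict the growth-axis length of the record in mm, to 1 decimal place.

188 years of growth are recorded.
Predicted length = 0.31 mm/year × 188 years = 58.3 mm.

58.3 mm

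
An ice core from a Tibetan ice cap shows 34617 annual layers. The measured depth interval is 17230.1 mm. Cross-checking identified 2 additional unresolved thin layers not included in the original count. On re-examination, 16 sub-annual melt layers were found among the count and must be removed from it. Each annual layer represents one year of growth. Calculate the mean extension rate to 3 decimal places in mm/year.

0.498 mm/year

After corrections the count is 34617 − 16 + 2 = 34603 annual layers.
17230.1 mm over 34603 years gives 17230.1 / 34603 ≈ 0.498 mm/year.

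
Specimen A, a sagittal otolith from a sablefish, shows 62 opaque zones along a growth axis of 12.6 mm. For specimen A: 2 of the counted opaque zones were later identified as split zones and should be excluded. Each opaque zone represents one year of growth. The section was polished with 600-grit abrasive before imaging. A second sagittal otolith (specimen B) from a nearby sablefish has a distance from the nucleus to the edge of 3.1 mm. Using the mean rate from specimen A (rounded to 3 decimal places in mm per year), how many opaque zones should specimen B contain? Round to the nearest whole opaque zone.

Specimen A: correcting the raw count gives 62 − 2 = 60 true opaque zones.
A: 12.6 mm over 60 years gives 12.6 / 60 ≈ 0.210 mm/yr.
Specimen B: 3.1 mm / 0.210 mm per year = 14.76 years ≈ 15 opaque zones.

15 opaque zones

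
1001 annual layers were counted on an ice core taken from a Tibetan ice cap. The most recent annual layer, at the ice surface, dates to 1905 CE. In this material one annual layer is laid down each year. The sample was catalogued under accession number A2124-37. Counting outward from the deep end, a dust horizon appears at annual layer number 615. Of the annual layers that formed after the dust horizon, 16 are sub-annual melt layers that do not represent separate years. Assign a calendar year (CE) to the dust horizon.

1001 − 615 = 386 annual layers lie beyond the dust horizon toward the ice surface.
Excluding 16 false annual layers: 386 − 16 = 370.
The annual layer at the ice surface is 1905 CE, so the dust horizon dates to 1905 − 370 = 1535 CE.

1535 CE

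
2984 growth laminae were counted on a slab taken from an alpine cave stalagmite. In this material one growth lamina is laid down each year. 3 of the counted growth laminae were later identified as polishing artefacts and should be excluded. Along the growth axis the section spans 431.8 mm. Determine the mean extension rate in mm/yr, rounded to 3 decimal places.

0.145 mm/yr

Adjusted count: 2984 − 3 = 2981 growth laminae.
Mean rate = 431.8 mm / 2981 years ≈ 0.145 mm/yr.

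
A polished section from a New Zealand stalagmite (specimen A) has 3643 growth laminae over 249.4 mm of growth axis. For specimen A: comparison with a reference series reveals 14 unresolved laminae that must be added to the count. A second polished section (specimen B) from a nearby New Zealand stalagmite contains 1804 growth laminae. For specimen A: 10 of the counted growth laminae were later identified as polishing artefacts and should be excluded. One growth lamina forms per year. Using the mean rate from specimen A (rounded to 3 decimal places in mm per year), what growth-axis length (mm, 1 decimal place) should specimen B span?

122.7 mm

Specimen A: true growth lamina count = 3643 − 10 + 14 = 3647.
A: 249.4 mm over 3647 years gives 249.4 / 3647 ≈ 0.068 mm per year.
B's length ≈ 0.068 × 1804 = 122.7 mm.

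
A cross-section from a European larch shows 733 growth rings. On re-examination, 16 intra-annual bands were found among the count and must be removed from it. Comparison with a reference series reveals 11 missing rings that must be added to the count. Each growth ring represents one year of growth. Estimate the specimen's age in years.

728 years

After corrections the count is 733 − 16 + 11 = 728 growth rings.
At one growth ring per year, that is 728 years.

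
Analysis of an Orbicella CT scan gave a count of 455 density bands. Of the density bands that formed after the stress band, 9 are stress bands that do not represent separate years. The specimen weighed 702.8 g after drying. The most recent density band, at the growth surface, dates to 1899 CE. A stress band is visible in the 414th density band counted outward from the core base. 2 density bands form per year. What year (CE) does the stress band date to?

1883 CE

Between density band 414 and the growth surface there are 455 − 414 = 41 density bands.
41 − 9 false = 32 true density bands after the stress band.
Dividing by 2 density bands per year: 32 / 2 = 16 years.
The density band at the growth surface is 1899 CE, so the stress band dates to 1899 − 16 = 1883 CE.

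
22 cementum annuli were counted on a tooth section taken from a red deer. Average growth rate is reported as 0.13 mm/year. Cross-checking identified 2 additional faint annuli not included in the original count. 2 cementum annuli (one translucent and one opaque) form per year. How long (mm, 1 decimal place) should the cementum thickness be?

1.6 mm

After corrections the count is 22 + 2 = 24 cementum annuli.
24 cementum annuli at 2 per year is 24 / 2 = 12 years.
Length ≈ 0.13 × 12 = 1.6 mm.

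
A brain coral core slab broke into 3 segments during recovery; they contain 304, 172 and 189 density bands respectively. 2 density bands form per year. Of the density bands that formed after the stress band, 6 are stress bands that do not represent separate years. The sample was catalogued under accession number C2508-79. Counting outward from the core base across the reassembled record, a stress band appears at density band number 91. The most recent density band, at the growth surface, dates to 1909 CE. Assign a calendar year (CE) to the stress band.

Total density bands = 304 + 172 + 189 = 665.
The stress band sits at density band 91 from the core base, so 665 − 91 = 574 density bands formed after it.
Excluding 6 false density bands: 574 − 6 = 568.
568 density bands at 2 per year is 568 / 2 = 284 years.
Counting back 284 years from 1909 CE places the stress band in 1909 − 284 = 1625 CE.

1625 CE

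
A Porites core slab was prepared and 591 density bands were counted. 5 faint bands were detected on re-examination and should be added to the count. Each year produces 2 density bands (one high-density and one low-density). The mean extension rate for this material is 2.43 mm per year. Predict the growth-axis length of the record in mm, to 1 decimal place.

724.1 mm

Correcting the raw count gives 591 + 5 = 596 true density bands.
With 2 density bands per year, 596 / 2 = 298 years.
Predicted length = 2.43 mm/year × 298 years = 724.1 mm.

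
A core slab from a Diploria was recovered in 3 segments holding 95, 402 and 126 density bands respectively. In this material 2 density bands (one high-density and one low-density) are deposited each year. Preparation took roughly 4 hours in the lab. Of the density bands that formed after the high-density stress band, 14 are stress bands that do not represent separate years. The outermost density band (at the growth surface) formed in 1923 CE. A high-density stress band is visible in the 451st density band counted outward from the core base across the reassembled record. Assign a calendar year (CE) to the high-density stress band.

Total density bands = 95 + 402 + 126 = 623.
Between density band 451 and the growth surface there are 623 − 451 = 172 density bands.
Excluding 14 false density bands: 172 − 14 = 158.
Dividing by 2 density bands per year: 158 / 2 = 79 years.
Counting back 79 years from 1923 CE places the high-density stress band in 1923 − 79 = 1844 CE.

1844 CE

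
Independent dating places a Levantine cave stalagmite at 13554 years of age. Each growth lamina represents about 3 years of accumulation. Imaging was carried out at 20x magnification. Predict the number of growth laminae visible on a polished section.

Expected growth laminae: 13554 / 3 = 4518.
So 4518 growth laminae should be present.

4518 growth laminae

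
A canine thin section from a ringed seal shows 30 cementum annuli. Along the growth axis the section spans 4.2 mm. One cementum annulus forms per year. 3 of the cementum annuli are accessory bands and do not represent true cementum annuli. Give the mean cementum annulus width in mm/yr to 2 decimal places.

0.16 mm/yr

True cementum annulus count = 30 − 3 = 27.
Extension rate ≈ 4.2 / 27 = 0.16 mm/yr.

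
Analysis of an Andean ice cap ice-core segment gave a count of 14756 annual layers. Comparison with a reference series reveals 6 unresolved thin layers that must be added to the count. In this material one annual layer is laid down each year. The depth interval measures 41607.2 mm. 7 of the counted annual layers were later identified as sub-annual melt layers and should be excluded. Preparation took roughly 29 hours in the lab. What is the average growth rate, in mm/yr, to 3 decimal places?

After corrections the count is 14756 − 7 + 6 = 14755 annual layers.
41607.2 mm over 14755 years gives 41607.2 / 14755 ≈ 2.820 mm/yr.

2.820 mm/yr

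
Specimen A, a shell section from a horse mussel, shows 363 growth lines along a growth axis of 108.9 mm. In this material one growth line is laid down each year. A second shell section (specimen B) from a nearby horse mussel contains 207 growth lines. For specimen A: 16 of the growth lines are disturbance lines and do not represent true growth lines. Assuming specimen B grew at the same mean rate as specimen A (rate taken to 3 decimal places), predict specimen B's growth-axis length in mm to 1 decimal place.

65.0 mm

Specimen A: true growth line count = 363 − 16 = 347.
A: Extension rate ≈ 108.9 / 347 = 0.314 mm per year.
Length of B = 0.314 × 207 = 65.0 mm.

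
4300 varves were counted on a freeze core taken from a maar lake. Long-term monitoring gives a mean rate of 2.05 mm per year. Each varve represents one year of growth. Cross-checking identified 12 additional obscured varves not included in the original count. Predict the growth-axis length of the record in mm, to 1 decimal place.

Correcting the raw count gives 4300 + 12 = 4312 true varves.
Length ≈ 2.05 × 4312 = 8839.6 mm.

8839.6 mm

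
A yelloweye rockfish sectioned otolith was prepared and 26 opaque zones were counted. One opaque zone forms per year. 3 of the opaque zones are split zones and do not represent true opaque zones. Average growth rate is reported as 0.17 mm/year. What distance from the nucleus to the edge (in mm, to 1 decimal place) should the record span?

3.9 mm

Adjusted count: 26 − 3 = 23 opaque zones.
23 years at 0.17 mm/year gives 0.17 × 23 = 3.9 mm.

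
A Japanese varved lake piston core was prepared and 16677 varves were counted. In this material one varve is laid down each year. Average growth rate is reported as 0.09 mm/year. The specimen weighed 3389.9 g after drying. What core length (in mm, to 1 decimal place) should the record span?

The record spans 16677 years at 0.09 mm per year.
Predicted length = 0.09 mm/year × 16677 years = 1500.9 mm.

1500.9 mm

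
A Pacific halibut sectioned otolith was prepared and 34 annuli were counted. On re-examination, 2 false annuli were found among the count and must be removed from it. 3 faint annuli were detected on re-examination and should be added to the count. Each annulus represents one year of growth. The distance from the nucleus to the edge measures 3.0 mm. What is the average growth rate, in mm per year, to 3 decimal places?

0.086 mm per year

Correcting the raw count gives 34 − 2 + 3 = 35 true annuli.
Mean rate = 3.0 mm / 35 years ≈ 0.086 mm per year.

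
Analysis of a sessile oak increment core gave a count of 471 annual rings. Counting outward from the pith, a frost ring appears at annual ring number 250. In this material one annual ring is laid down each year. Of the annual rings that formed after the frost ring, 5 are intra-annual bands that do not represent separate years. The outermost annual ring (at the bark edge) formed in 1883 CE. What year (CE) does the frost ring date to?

1667 CE

Between annual ring 250 and the bark edge there are 471 − 250 = 221 annual rings.
Removing the 5 false annual rings leaves 221 − 5 = 216 true annual rings beyond the frost ring.
Counting back 216 years from 1883 CE places the frost ring in 1883 − 216 = 1667 CE.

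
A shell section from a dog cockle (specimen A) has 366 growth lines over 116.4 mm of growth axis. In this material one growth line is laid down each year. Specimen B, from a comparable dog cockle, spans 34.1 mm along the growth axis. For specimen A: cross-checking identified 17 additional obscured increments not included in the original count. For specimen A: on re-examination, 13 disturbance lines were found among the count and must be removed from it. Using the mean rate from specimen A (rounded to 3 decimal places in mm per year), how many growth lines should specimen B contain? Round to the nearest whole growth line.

108 growth lines

Specimen A: correcting the raw count gives 366 − 13 + 17 = 370 true growth lines.
A: Mean rate = 116.4 mm / 370 years ≈ 0.315 mm per year.
For B, 34.1 / 0.315 = 108.25 years ≈ 108 growth lines.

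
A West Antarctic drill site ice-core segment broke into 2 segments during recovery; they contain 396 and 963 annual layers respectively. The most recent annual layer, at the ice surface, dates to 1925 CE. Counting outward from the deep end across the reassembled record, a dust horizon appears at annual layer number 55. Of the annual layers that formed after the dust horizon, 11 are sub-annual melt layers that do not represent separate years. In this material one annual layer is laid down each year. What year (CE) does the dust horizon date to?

632 CE

Total annual layers = 396 + 963 = 1359.
Between annual layer 55 and the ice surface there are 1359 − 55 = 1304 annual layers.
Excluding 11 false annual layers: 1304 − 11 = 1293.
Counting back 1293 years from 1925 CE places the dust horizon in 1925 − 1293 = 632 CE.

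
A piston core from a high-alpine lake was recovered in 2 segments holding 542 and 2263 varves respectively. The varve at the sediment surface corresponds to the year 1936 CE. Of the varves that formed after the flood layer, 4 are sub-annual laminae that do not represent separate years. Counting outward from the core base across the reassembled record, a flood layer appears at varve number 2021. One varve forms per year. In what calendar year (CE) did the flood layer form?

Total varves = 542 + 2263 = 2805.
2805 − 2021 = 784 varves lie beyond the flood layer toward the sediment surface.
784 − 4 false = 780 true varves after the flood layer.
Counting back 780 years from 1936 CE places the flood layer in 1936 − 780 = 1156 CE.

1156 CE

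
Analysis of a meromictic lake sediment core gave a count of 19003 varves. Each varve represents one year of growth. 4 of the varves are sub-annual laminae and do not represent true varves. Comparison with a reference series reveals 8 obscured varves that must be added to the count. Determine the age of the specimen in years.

Adjusted count: 19003 − 4 + 8 = 19007 varves.
At one varve per year, that is 19007 years.

19007 yr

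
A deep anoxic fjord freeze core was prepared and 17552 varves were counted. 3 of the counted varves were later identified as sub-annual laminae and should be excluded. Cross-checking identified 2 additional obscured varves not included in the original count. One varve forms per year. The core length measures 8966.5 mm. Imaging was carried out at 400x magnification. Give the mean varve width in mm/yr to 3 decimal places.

0.511 mm/yr

True varve count = 17552 − 3 + 2 = 17551.
Mean rate = 8966.5 mm / 17551 years ≈ 0.511 mm/yr.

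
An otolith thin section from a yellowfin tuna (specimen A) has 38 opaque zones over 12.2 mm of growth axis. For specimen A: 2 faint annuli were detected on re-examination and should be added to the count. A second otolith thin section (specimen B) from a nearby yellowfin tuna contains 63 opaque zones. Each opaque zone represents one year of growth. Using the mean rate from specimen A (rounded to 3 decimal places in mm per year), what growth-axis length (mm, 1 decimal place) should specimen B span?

19.2 mm

Specimen A: correcting the raw count gives 38 + 2 = 40 true opaque zones.
A: 12.2 mm over 40 years gives 12.2 / 40 ≈ 0.305 mm/yr.
B's length ≈ 0.305 × 63 = 19.2 mm.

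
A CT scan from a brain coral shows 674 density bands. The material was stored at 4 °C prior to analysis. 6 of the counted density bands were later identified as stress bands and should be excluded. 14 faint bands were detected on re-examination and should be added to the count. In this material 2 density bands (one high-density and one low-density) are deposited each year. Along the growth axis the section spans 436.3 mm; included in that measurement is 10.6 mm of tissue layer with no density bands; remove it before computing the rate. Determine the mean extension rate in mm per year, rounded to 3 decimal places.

Correcting the raw count gives 674 − 6 + 14 = 682 true density bands.
Dividing by 2 density bands per year: 682 / 2 = 341 years.
Net length = 436.3 − 10.6 = 425.7 mm.
Extension rate ≈ 425.7 / 341 = 1.248 mm per year.

1.248 mm per year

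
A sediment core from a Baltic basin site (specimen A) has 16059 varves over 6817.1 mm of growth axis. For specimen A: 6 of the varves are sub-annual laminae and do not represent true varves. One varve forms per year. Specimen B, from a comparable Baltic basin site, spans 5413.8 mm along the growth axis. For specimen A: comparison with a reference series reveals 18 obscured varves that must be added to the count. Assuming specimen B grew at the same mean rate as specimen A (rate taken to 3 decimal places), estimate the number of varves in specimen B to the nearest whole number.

12768 varves

Specimen A: adjusted count: 16059 − 6 + 18 = 16071 varves.
A: Extension rate ≈ 6817.1 / 16071 = 0.424 mm/year.
Specimen B: 5413.8 mm / 0.424 mm per year = 12768.40 years ≈ 12768 varves.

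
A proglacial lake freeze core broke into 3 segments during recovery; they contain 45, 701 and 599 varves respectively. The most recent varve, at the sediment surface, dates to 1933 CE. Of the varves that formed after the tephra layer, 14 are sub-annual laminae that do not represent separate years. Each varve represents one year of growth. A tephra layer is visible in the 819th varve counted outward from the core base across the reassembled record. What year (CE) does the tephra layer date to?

1421 CE

Total varves = 45 + 701 + 599 = 1345.
Between varve 819 and the sediment surface there are 1345 − 819 = 526 varves.
Excluding 14 false varves: 526 − 14 = 512.
The varve at the sediment surface is 1933 CE, so the tephra layer dates to 1933 − 512 = 1421 CE.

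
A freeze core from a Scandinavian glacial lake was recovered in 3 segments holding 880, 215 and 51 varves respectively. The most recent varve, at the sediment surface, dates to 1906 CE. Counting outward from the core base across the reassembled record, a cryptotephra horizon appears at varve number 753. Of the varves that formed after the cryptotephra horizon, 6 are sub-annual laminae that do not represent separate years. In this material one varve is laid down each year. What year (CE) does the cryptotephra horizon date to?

1519 CE

Total varves = 880 + 215 + 51 = 1146.
Between varve 753 and the sediment surface there are 1146 − 753 = 393 varves.
Excluding 6 false varves: 393 − 6 = 387.
Counting back 387 years from 1906 CE places the cryptotephra horizon in 1906 − 387 = 1519 CE.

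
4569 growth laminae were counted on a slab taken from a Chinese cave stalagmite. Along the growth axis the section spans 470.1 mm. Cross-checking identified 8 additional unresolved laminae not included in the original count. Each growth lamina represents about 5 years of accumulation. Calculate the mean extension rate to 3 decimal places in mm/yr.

0.021 mm/yr

True growth lamina count = 4569 + 8 = 4577.
At 5 years per growth lamina, 4577 × 5 = 22885 years.
Mean rate = 470.1 mm / 22885 years ≈ 0.021 mm/yr.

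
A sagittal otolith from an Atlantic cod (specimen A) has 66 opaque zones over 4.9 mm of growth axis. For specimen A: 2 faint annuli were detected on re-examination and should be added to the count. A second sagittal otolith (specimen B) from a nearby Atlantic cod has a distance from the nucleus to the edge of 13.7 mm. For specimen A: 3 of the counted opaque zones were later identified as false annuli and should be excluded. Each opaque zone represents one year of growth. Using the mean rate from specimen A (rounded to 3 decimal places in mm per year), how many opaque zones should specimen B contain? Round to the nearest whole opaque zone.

183 opaque zones

Specimen A: correcting the raw count gives 66 − 3 + 2 = 65 true opaque zones.
A: Mean rate = 4.9 mm / 65 years ≈ 0.075 mm per year.
B spans 13.7 / 0.075 = 182.67 years ≈ 183 opaque zones.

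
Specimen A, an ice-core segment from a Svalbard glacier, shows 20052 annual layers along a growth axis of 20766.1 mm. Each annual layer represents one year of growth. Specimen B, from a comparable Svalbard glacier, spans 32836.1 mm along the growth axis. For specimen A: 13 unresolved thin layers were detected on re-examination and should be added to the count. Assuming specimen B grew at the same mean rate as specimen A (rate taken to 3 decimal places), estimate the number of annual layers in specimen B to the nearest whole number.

31726 annual layers

Specimen A: correcting the raw count gives 20052 + 13 = 20065 true annual layers.
A: Extension rate ≈ 20766.1 / 20065 = 1.035 mm per year.
Specimen B: 32836.1 mm / 1.035 mm per year = 31725.70 years ≈ 31726 annual layers.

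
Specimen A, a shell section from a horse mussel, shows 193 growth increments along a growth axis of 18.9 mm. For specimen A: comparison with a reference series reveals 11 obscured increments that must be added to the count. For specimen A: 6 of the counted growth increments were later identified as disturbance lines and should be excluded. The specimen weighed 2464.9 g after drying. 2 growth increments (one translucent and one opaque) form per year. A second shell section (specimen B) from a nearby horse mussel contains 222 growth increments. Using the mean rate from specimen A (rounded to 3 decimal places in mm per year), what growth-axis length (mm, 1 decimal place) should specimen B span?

Specimen A: adjusted count: 193 − 6 + 11 = 198 growth increments.
Specimen A: 198 growth increments at 2 per year is 198 / 2 = 99 years.
A: Extension rate ≈ 18.9 / 99 = 0.191 mm/year.
Specimen B: 222 growth increments at 2 per year is 222 / 2 = 111 years. B's length ≈ 0.191 × 111 = 21.2 mm.

21.2 mm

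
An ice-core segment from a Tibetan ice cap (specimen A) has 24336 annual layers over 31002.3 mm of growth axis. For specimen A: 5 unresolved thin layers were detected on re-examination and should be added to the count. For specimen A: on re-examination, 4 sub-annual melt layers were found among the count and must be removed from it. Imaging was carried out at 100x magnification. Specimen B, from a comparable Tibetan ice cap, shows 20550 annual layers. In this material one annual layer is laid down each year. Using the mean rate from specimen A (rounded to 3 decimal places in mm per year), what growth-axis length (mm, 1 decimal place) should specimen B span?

Specimen A: adjusted count: 24336 − 4 + 5 = 24337 annual layers.
A: Extension rate ≈ 31002.3 / 24337 = 1.274 mm/year.
B's length ≈ 1.274 × 20550 = 26180.7 mm.

26180.7 mm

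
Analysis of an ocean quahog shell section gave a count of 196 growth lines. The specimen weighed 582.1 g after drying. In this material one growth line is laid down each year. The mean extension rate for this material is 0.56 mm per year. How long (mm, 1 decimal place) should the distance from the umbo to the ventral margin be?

109.8 mm

196 years of growth are recorded.
Length ≈ 0.56 × 196 = 109.8 mm.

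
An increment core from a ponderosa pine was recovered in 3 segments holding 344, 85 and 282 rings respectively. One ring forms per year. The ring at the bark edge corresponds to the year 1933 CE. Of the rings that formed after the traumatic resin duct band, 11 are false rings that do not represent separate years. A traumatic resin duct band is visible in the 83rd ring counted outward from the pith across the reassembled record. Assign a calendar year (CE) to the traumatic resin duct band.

Total rings = 344 + 85 + 282 = 711.
The traumatic resin duct band sits at ring 83 from the pith, so 711 − 83 = 628 rings formed after it.
Excluding 11 false rings: 628 − 11 = 617.
1933 − 617 = 1316 CE.

1316 CE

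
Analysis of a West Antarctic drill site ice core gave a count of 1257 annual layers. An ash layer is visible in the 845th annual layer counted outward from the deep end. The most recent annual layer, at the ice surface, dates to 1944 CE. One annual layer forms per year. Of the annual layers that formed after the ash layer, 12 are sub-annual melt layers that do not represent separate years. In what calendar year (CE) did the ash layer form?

The ash layer sits at annual layer 845 from the deep end, so 1257 − 845 = 412 annual layers formed after it.
412 − 12 false = 400 true annual layers after the ash layer.
1944 − 400 = 1544 CE.

1544 CE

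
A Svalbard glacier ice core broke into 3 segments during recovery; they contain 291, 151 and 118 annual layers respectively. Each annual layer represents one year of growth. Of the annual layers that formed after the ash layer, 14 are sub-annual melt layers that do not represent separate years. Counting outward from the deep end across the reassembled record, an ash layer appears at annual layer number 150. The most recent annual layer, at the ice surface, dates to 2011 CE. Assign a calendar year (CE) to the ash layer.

1615 CE

Total annual layers = 291 + 151 + 118 = 560.
560 − 150 = 410 annual layers lie beyond the ash layer toward the ice surface.
410 − 14 false = 396 true annual layers after the ash layer.
Counting back 396 years from 2011 CE places the ash layer in 2011 − 396 = 1615 CE.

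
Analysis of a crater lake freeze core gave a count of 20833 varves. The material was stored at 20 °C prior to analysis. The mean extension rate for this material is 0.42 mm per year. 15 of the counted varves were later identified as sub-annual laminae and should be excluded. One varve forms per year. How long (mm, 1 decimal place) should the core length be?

8743.6 mm

After corrections the count is 20833 − 15 = 20818 varves.
20818 years at 0.42 mm/year gives 0.42 × 20818 = 8743.6 mm.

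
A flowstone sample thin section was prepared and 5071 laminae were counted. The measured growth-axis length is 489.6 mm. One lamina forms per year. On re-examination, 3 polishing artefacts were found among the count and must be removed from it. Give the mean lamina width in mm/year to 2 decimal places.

Adjusted count: 5071 − 3 = 5068 laminae.
489.6 mm over 5068 years gives 489.6 / 5068 ≈ 0.10 mm/year.

0.10 mm/year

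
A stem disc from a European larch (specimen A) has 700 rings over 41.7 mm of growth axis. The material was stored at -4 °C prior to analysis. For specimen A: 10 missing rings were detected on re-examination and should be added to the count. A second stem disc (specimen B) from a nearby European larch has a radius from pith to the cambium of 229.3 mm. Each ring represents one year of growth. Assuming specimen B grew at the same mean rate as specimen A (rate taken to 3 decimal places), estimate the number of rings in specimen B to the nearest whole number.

3886 rings

Specimen A: adjusted count: 700 + 10 = 710 rings.
A: 41.7 mm over 710 years gives 41.7 / 710 ≈ 0.059 mm/year.
B spans 229.3 / 0.059 = 3886.44 years ≈ 3886 rings.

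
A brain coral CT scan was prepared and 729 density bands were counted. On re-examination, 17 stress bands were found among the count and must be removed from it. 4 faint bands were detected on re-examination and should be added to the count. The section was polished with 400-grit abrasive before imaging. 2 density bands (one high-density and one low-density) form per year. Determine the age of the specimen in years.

358 years

Adjusted count: 729 − 17 + 4 = 716 density bands.
With 2 density bands per year, 716 / 2 = 358 years.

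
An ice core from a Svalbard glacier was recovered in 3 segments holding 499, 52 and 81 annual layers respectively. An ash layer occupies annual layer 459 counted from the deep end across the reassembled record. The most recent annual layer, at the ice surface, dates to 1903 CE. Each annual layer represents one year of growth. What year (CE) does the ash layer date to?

Total annual layers = 499 + 52 + 81 = 632.
632 − 459 = 173 annual layers lie beyond the ash layer toward the ice surface.
1903 − 173 = 1730 CE.

1730 CE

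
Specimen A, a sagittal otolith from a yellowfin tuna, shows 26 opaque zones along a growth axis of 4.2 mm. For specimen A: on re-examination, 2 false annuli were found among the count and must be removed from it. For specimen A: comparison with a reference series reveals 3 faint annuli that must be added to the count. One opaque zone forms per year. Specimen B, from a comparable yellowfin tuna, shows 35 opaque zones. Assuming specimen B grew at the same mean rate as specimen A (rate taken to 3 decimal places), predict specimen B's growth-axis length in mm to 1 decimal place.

5.5 mm

Specimen A: true opaque zone count = 26 − 2 + 3 = 27.
A: Extension rate ≈ 4.2 / 27 = 0.156 mm per year.
For B, 0.156 mm/year × 35 years = 5.5 mm.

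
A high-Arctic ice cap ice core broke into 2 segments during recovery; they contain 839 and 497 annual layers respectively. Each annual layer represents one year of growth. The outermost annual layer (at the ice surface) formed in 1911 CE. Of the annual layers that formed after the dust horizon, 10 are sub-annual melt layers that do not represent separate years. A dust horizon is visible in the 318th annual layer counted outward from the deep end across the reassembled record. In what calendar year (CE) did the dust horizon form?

Total annual layers = 839 + 497 = 1336.
1336 − 318 = 1018 annual layers lie beyond the dust horizon toward the ice surface.
Excluding 10 false annual layers: 1018 − 10 = 1008.
Counting back 1008 years from 1911 CE places the dust horizon in 1911 − 1008 = 903 CE.

903 CE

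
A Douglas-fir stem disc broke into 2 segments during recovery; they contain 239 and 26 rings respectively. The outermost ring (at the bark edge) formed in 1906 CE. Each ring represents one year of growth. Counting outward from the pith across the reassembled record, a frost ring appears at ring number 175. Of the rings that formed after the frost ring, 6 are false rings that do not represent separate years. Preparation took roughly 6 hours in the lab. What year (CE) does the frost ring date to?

Total rings = 239 + 26 = 265.
The frost ring sits at ring 175 from the pith, so 265 − 175 = 90 rings formed after it.
90 − 6 false = 84 true rings after the frost ring.
The ring at the bark edge is 1906 CE, so the frost ring dates to 1906 − 84 = 1822 CE.

1822 CE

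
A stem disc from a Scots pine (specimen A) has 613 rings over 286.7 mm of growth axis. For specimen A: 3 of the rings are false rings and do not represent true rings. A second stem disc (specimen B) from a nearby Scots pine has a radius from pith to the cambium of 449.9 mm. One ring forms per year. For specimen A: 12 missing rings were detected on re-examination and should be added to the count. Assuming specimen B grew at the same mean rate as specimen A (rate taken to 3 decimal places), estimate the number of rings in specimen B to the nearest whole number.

976 rings

Specimen A: true ring count = 613 − 3 + 12 = 622.
A: 286.7 mm over 622 years gives 286.7 / 622 ≈ 0.461 mm/year.
B spans 449.9 / 0.461 = 975.92 years ≈ 976 rings.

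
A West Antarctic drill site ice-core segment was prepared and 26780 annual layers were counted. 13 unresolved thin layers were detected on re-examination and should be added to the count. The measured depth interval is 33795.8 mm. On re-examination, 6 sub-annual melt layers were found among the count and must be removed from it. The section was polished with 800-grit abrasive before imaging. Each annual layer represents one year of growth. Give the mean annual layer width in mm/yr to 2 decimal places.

After corrections the count is 26780 − 6 + 13 = 26787 annual layers.
Mean rate = 33795.8 mm / 26787 years ≈ 1.26 mm/yr.

1.26 mm/yr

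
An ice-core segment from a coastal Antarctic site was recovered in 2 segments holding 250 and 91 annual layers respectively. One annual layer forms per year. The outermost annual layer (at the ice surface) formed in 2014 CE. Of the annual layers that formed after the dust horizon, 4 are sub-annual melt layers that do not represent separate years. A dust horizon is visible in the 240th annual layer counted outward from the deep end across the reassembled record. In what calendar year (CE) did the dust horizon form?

1917 CE

Total annual layers = 250 + 91 = 341.
Between annual layer 240 and the ice surface there are 341 − 240 = 101 annual layers.
101 − 4 false = 97 true annual layers after the dust horizon.
The annual layer at the ice surface is 2014 CE, so the dust horizon dates to 2014 − 97 = 1917 CE.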